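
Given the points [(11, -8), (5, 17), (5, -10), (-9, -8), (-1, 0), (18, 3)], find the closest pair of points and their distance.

Computing all pairwise distances among 6 points:

d((11, -8), (5, 17)) = 25.7099
d((11, -8), (5, -10)) = 6.3246 <-- minimum
d((11, -8), (-9, -8)) = 20.0
d((11, -8), (-1, 0)) = 14.4222
d((11, -8), (18, 3)) = 13.0384
d((5, 17), (5, -10)) = 27.0
d((5, 17), (-9, -8)) = 28.6531
d((5, 17), (-1, 0)) = 18.0278
d((5, 17), (18, 3)) = 19.105
d((5, -10), (-9, -8)) = 14.1421
d((5, -10), (-1, 0)) = 11.6619
d((5, -10), (18, 3)) = 18.3848
d((-9, -8), (-1, 0)) = 11.3137
d((-9, -8), (18, 3)) = 29.1548
d((-1, 0), (18, 3)) = 19.2354

Closest pair: (11, -8) and (5, -10) with distance 6.3246

The closest pair is (11, -8) and (5, -10) with Euclidean distance 6.3246. For 6 points, brute-force pairwise comparison is shown above. For large n, the divide-and-conquer algorithm (sort by x, recurse on halves, check the dividing strip) achieves O(n log n).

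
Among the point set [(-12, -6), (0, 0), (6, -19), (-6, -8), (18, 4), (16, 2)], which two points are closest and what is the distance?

Computing all pairwise distances among 6 points:

d((-12, -6), (0, 0)) = 13.4164
d((-12, -6), (6, -19)) = 22.2036
d((-12, -6), (-6, -8)) = 6.3246
d((-12, -6), (18, 4)) = 31.6228
d((-12, -6), (16, 2)) = 29.1204
d((0, 0), (6, -19)) = 19.9249
d((0, 0), (-6, -8)) = 10.0
d((0, 0), (18, 4)) = 18.4391
d((0, 0), (16, 2)) = 16.1245
d((6, -19), (-6, -8)) = 16.2788
d((6, -19), (18, 4)) = 25.9422
d((6, -19), (16, 2)) = 23.2594
d((-6, -8), (18, 4)) = 26.8328
d((-6, -8), (16, 2)) = 24.1661
d((18, 4), (16, 2)) = 2.8284 <-- minimum

Closest pair: (18, 4) and (16, 2) with distance 2.8284

The closest pair is (18, 4) and (16, 2) with Euclidean distance 2.8284. For 6 points, brute-force pairwise comparison is shown above. For large n, the divide-and-conquer algorithm (sort by x, recurse on halves, check the dividing strip) achieves O(n log n).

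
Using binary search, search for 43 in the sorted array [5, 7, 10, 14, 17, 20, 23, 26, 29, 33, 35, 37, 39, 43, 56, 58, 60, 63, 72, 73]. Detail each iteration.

Binary search for 43 in [5, 7, 10, 14, 17, 20, 23, 26, 29, 33, 35, 37, 39, 43, 56, 58, 60, 63, 72, 73]:

lo=0, hi=19, mid=9, arr[mid]=33 -> 33 < 43, search right half
lo=10, hi=19, mid=14, arr[mid]=56 -> 56 > 43, search left half
lo=10, hi=13, mid=11, arr[mid]=37 -> 37 < 43, search right half
lo=12, hi=13, mid=12, arr[mid]=39 -> 39 < 43, search right half
lo=13, hi=13, mid=13, arr[mid]=43 -> Found target at index 13!

Binary search finds 43 at index 13 after 5 comparisons. The search repeatedly halves the search space by comparing with the middle element.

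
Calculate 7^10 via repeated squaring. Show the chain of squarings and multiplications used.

Computing 7^10 by squaring (build up from 7^1; each line after the first costs one multiplication):

7^1 = 7
7^2 = (7^1)^2 = 7^2 = 49
7^4 = (7^2)^2 = 49^2 = 2401
7^5 = 7 * 7^4 = 7 * 2401 = 16807
7^10 = (7^5)^2 = 16807^2 = 282475249

Result: 282475249
Multiplications needed: 4 (4 lines after 7^1)

7^10 = 282475249. Using exponentiation by squaring, this requires 4 multiplications. The key idea: if the exponent is even, square the half-power; if odd, multiply by the base once.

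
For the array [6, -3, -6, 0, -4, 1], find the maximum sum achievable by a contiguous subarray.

Using Kadane's algorithm on [6, -3, -6, 0, -4, 1]:

Scanning through the array:
Position 1 (value -3): max_ending_here = 3, max_so_far = 6
Position 2 (value -6): max_ending_here = -3, max_so_far = 6
Position 3 (value 0): max_ending_here = 0, max_so_far = 6
Position 4 (value -4): max_ending_here = -4, max_so_far = 6
Position 5 (value 1): max_ending_here = 1, max_so_far = 6

Maximum subarray: [6]
Maximum sum: 6

The maximum subarray is [6] with sum 6. This subarray runs from index 0 to index 0.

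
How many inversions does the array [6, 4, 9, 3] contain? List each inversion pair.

Finding inversions in [6, 4, 9, 3]:

(0, 1): arr[0]=6 > arr[1]=4
(0, 3): arr[0]=6 > arr[3]=3
(1, 3): arr[1]=4 > arr[3]=3
(2, 3): arr[2]=9 > arr[3]=3

Total inversions: 4

The array has 4 inversion(s): (0,1), (0,3), (1,3), (2,3). Each pair (i,j) satisfies i < j and arr[i] > arr[j].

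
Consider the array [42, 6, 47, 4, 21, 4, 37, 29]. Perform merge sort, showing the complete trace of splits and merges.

Merge sort trace:

Split: [42, 6, 47, 4, 21, 4, 37, 29] -> [42, 6, 47, 4] and [21, 4, 37, 29]
  Split: [42, 6, 47, 4] -> [42, 6] and [47, 4]
    Split: [42, 6] -> [42] and [6]
    Merge: [42] + [6] -> [6, 42]
    Split: [47, 4] -> [47] and [4]
    Merge: [47] + [4] -> [4, 47]
  Merge: [6, 42] + [4, 47] -> [4, 6, 42, 47]
  Split: [21, 4, 37, 29] -> [21, 4] and [37, 29]
    Split: [21, 4] -> [21] and [4]
    Merge: [21] + [4] -> [4, 21]
    Split: [37, 29] -> [37] and [29]
    Merge: [37] + [29] -> [29, 37]
  Merge: [4, 21] + [29, 37] -> [4, 21, 29, 37]
Merge: [4, 6, 42, 47] + [4, 21, 29, 37] -> [4, 4, 6, 21, 29, 37, 42, 47]

Final sorted array: [4, 4, 6, 21, 29, 37, 42, 47]

The merge sort proceeds by recursively splitting the array and merging sorted halves.
After all merges, the sorted array is [4, 4, 6, 21, 29, 37, 42, 47].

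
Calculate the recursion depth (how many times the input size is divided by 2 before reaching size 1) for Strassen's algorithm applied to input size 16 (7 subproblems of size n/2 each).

For divide and conquer with division factor 2:

Problem sizes at each level:
Level 0: 16
Level 1: 8
Level 2: 4
Level 3: 2
Level 4: 1

The root is level 0 and the size-1 base case is level 4 (the tree spans levels 0 through 4, i.e. 5 levels counting the root), so the depth is the number of divisions: log_2(16) = 4

The recursion tree depth is log_2(16) = 4. At each level, the problem size is divided by 2, so it takes 4 divisions to reduce to a base case of size 1. The algorithm makes 7 recursive calls at each level.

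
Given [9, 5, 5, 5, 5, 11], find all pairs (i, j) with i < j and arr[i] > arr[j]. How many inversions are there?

Finding inversions in [9, 5, 5, 5, 5, 11]:

(0, 1): arr[0]=9 > arr[1]=5
(0, 2): arr[0]=9 > arr[2]=5
(0, 3): arr[0]=9 > arr[3]=5
(0, 4): arr[0]=9 > arr[4]=5

Total inversions: 4

The array has 4 inversion(s): (0,1), (0,2), (0,3), (0,4). Each pair (i,j) satisfies i < j and arr[i] > arr[j].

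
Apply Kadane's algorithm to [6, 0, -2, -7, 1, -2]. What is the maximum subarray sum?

Using Kadane's algorithm on [6, 0, -2, -7, 1, -2]:

Scanning through the array:
Position 1 (value 0): max_ending_here = 6, max_so_far = 6
Position 2 (value -2): max_ending_here = 4, max_so_far = 6
Position 3 (value -7): max_ending_here = -3, max_so_far = 6
Position 4 (value 1): max_ending_here = 1, max_so_far = 6
Position 5 (value -2): max_ending_here = -1, max_so_far = 6

Maximum subarray: [6]
Maximum sum: 6

The maximum subarray is [6] with sum 6. This subarray runs from index 0 to index 0.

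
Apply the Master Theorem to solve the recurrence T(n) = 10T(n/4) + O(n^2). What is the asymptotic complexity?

Master Theorem for T(n) = 10T(n/4) + O(n^2):

a = 10, b = 4, c = 2
log_b(a) = log_4(10) = 1.6610

Case 3: c = 2 > log_4(10) = 1.6610
T(n) = O(n^2) = O(n^2)

For T(n) = 10T(n/4) + O(n^2): log_4(10) = 1.6610. This is Case 3 of the Master Theorem (c > log_b(a), work dominated by root), giving O(n^2).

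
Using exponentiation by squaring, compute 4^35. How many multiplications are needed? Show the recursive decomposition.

Computing 4^35 by squaring (build up from 4^1; each line after the first costs one multiplication):

4^1 = 4
4^2 = (4^1)^2 = 4^2 = 16
4^4 = (4^2)^2 = 16^2 = 256
4^8 = (4^4)^2 = 256^2 = 65536
4^16 = (4^8)^2 = 65536^2 = 4294967296
4^17 = 4 * 4^16 = 4 * 4294967296 = 17179869184
4^34 = (4^17)^2 = 17179869184^2 = 295147905179352825856
4^35 = 4 * 4^34 = 4 * 295147905179352825856 = 1180591620717411303424

Result: 1180591620717411303424
Multiplications needed: 7 (7 lines after 4^1)

4^35 = 1180591620717411303424. Using exponentiation by squaring, this requires 7 multiplications. The key idea: if the exponent is even, square the half-power; if odd, multiply by the base once.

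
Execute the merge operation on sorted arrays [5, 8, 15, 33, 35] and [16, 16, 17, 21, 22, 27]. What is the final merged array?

Merging process:

Compare 5 vs 16: take 5 from left. Merged: [5]
Compare 8 vs 16: take 8 from left. Merged: [5, 8]
Compare 15 vs 16: take 15 from left. Merged: [5, 8, 15]
Compare 33 vs 16: take 16 from right. Merged: [5, 8, 15, 16]
Compare 33 vs 16: take 16 from right. Merged: [5, 8, 15, 16, 16]
Compare 33 vs 17: take 17 from right. Merged: [5, 8, 15, 16, 16, 17]
Compare 33 vs 21: take 21 from right. Merged: [5, 8, 15, 16, 16, 17, 21]
Compare 33 vs 22: take 22 from right. Merged: [5, 8, 15, 16, 16, 17, 21, 22]
Compare 33 vs 27: take 27 from right. Merged: [5, 8, 15, 16, 16, 17, 21, 22, 27]
Append remaining from left: [33, 35]. Merged: [5, 8, 15, 16, 16, 17, 21, 22, 27, 33, 35]

Final merged array: [5, 8, 15, 16, 16, 17, 21, 22, 27, 33, 35]
Total comparisons: 9

The merged array is [5, 8, 15, 16, 16, 17, 21, 22, 27, 33, 35], requiring 9 comparisons. The merge step runs in O(n) time where n is the total number of elements.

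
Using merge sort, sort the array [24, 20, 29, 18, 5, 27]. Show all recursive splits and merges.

Merge sort trace:

Split: [24, 20, 29, 18, 5, 27] -> [24, 20, 29] and [18, 5, 27]
  Split: [24, 20, 29] -> [24] and [20, 29]
    Split: [20, 29] -> [20] and [29]
    Merge: [20] + [29] -> [20, 29]
  Merge: [24] + [20, 29] -> [20, 24, 29]
  Split: [18, 5, 27] -> [18] and [5, 27]
    Split: [5, 27] -> [5] and [27]
    Merge: [5] + [27] -> [5, 27]
  Merge: [18] + [5, 27] -> [5, 18, 27]
Merge: [20, 24, 29] + [5, 18, 27] -> [5, 18, 20, 24, 27, 29]

Final sorted array: [5, 18, 20, 24, 27, 29]

The merge sort proceeds by recursively splitting the array and merging sorted halves.
After all merges, the sorted array is [5, 18, 20, 24, 27, 29].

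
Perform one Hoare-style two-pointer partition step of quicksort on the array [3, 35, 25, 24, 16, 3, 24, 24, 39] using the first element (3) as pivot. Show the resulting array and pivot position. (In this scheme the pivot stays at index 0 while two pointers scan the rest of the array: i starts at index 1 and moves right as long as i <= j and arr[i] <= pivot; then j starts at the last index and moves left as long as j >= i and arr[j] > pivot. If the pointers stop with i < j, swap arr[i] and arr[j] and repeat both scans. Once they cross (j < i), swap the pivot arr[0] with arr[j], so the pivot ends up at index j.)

Hoare-style two-pointer partition with pivot = 3:

Initial array: [3, 35, 25, 24, 16, 3, 24, 24, 39]

Pointers start at i = 1, j = 8.
i stops at index 1 (arr[1]=35 > 3), j stops at index 5 (arr[5]=3 <= 3): swap arr[1] and arr[5], array becomes [3, 3, 25, 24, 16, 35, 24, 24, 39]
i ends at 2, j ends at 1: the pointers have crossed (j < i), so scanning stops.

Swap pivot arr[0] with arr[1] to place pivot at position 1: [3, 3, 25, 24, 16, 35, 24, 24, 39]
Pivot position: 1

After partitioning with pivot 3, the array becomes [3, 3, 25, 24, 16, 35, 24, 24, 39]. The pivot is placed at index 1. All elements to the left of the pivot are <= 3, and all elements to the right are > 3.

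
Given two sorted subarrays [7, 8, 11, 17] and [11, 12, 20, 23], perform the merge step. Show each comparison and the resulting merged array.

Merging process:

Compare 7 vs 11: take 7 from left. Merged: [7]
Compare 8 vs 11: take 8 from left. Merged: [7, 8]
Compare 11 vs 11: take 11 from left. Merged: [7, 8, 11]
Compare 17 vs 11: take 11 from right. Merged: [7, 8, 11, 11]
Compare 17 vs 12: take 12 from right. Merged: [7, 8, 11, 11, 12]
Compare 17 vs 20: take 17 from left. Merged: [7, 8, 11, 11, 12, 17]
Append remaining from right: [20, 23]. Merged: [7, 8, 11, 11, 12, 17, 20, 23]

Final merged array: [7, 8, 11, 11, 12, 17, 20, 23]
Total comparisons: 6

The merged array is [7, 8, 11, 11, 12, 17, 20, 23], requiring 6 comparisons. The merge step runs in O(n) time where n is the total number of elements.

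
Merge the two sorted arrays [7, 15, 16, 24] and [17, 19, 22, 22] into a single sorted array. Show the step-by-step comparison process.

Merging process:

Compare 7 vs 17: take 7 from left. Merged: [7]
Compare 15 vs 17: take 15 from left. Merged: [7, 15]
Compare 16 vs 17: take 16 from left. Merged: [7, 15, 16]
Compare 24 vs 17: take 17 from right. Merged: [7, 15, 16, 17]
Compare 24 vs 19: take 19 from right. Merged: [7, 15, 16, 17, 19]
Compare 24 vs 22: take 22 from right. Merged: [7, 15, 16, 17, 19, 22]
Compare 24 vs 22: take 22 from right. Merged: [7, 15, 16, 17, 19, 22, 22]
Append remaining from left: [24]. Merged: [7, 15, 16, 17, 19, 22, 22, 24]

Final merged array: [7, 15, 16, 17, 19, 22, 22, 24]
Total comparisons: 7

The merged array is [7, 15, 16, 17, 19, 22, 22, 24], requiring 7 comparisons. The merge step runs in O(n) time where n is the total number of elements.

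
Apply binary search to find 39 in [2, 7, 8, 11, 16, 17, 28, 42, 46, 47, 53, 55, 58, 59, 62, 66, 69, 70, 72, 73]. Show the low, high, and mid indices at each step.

Binary search for 39 in [2, 7, 8, 11, 16, 17, 28, 42, 46, 47, 53, 55, 58, 59, 62, 66, 69, 70, 72, 73]:

lo=0, hi=19, mid=9, arr[mid]=47 -> 47 > 39, search left half
lo=0, hi=8, mid=4, arr[mid]=16 -> 16 < 39, search right half
lo=5, hi=8, mid=6, arr[mid]=28 -> 28 < 39, search right half
lo=7, hi=8, mid=7, arr[mid]=42 -> 42 > 39, search left half
lo=7 > hi=6, target 39 not found

Binary search determines that 39 is not in the array after 4 comparisons. The search space was exhausted without finding the target.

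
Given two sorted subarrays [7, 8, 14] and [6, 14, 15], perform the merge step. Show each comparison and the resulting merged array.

Merging process:

Compare 7 vs 6: take 6 from right. Merged: [6]
Compare 7 vs 14: take 7 from left. Merged: [6, 7]
Compare 8 vs 14: take 8 from left. Merged: [6, 7, 8]
Compare 14 vs 14: take 14 from left. Merged: [6, 7, 8, 14]
Append remaining from right: [14, 15]. Merged: [6, 7, 8, 14, 14, 15]

Final merged array: [6, 7, 8, 14, 14, 15]
Total comparisons: 4

The merged array is [6, 7, 8, 14, 14, 15], requiring 4 comparisons. The merge step runs in O(n) time where n is the total number of elements.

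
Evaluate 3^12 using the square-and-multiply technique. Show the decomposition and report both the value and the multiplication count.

Computing 3^12 by squaring (build up from 3^1; each line after the first costs one multiplication):

3^1 = 3
3^2 = (3^1)^2 = 3^2 = 9
3^3 = 3 * 3^2 = 3 * 9 = 27
3^6 = (3^3)^2 = 27^2 = 729
3^12 = (3^6)^2 = 729^2 = 531441

Result: 531441
Multiplications needed: 4 (4 lines after 3^1)

3^12 = 531441. Using exponentiation by squaring, this requires 4 multiplications. The key idea: if the exponent is even, square the half-power; if odd, multiply by the base once.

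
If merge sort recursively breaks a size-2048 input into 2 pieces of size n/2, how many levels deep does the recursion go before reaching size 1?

For divide and conquer with division factor 2:

Problem sizes at each level:
Level 0: 2048
Level 1: 1024
Level 2: 512
Level 3: 256
Level 4: 128
Level 5: 64
Level 6: 32
Level 7: 16
Level 8: 8
Level 9: 4
Level 10: 2
Level 11: 1

The root is level 0 and the size-1 base case is level 11 (the tree spans levels 0 through 11, i.e. 12 levels counting the root), so the depth is the number of divisions: log_2(2048) = 11

The recursion tree depth is log_2(2048) = 11. At each level, the problem size is divided by 2, so it takes 11 divisions to reduce to a base case of size 1. The algorithm makes 2 recursive calls at each level.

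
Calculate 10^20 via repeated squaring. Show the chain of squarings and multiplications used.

Computing 10^20 by squaring (build up from 10^1; each line after the first costs one multiplication):

10^1 = 10
10^2 = (10^1)^2 = 10^2 = 100
10^4 = (10^2)^2 = 100^2 = 10000
10^5 = 10 * 10^4 = 10 * 10000 = 100000
10^10 = (10^5)^2 = 100000^2 = 10000000000
10^20 = (10^10)^2 = 10000000000^2 = 100000000000000000000

Result: 100000000000000000000
Multiplications needed: 5 (5 lines after 10^1)

10^20 = 100000000000000000000. Using exponentiation by squaring, this requires 5 multiplications. The key idea: if the exponent is even, square the half-power; if odd, multiply by the base once.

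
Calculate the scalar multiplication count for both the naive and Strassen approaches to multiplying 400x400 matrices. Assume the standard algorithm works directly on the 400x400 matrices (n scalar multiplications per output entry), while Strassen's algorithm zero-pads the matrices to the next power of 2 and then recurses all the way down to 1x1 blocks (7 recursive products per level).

Matrix multiplication for 400x400 matrices:

Strassen's algorithm requires power-of-2 dimensions. Pad 400x400 to 512x512 (next power of 2).

Standard algorithm: 400^3 = 64000000 multiplications
Strassen's algorithm: 7^(log2(512)) = 7^9 = 40353607 multiplications
Savings: 64000000 - 40353607 = 23646393 multiplications

Standard: 64000000 multiplications (400^3). Strassen: 40353607 multiplications (7^9, after padding to 512x512). Strassen reduces 8 recursive multiplications to 7 at each level.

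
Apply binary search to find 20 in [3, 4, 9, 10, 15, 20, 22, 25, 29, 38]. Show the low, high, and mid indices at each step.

Binary search for 20 in [3, 4, 9, 10, 15, 20, 22, 25, 29, 38]:

lo=0, hi=9, mid=4, arr[mid]=15 -> 15 < 20, search right half
lo=5, hi=9, mid=7, arr[mid]=25 -> 25 > 20, search left half
lo=5, hi=6, mid=5, arr[mid]=20 -> Found target at index 5!

Binary search finds 20 at index 5 after 3 comparisons. The search repeatedly halves the search space by comparing with the middle element.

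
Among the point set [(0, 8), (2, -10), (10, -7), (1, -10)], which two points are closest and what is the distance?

Computing all pairwise distances among 4 points:

d((0, 8), (2, -10)) = 18.1108
d((0, 8), (10, -7)) = 18.0278
d((0, 8), (1, -10)) = 18.0278
d((2, -10), (10, -7)) = 8.544
d((2, -10), (1, -10)) = 1.0 <-- minimum
d((10, -7), (1, -10)) = 9.4868

Closest pair: (2, -10) and (1, -10) with distance 1.0

The closest pair is (2, -10) and (1, -10) with Euclidean distance 1.0. For 4 points, brute-force pairwise comparison is shown above. For large n, the divide-and-conquer algorithm (sort by x, recurse on halves, check the dividing strip) achieves O(n log n).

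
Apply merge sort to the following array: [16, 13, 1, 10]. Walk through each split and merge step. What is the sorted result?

Merge sort trace:

Split: [16, 13, 1, 10] -> [16, 13] and [1, 10]
  Split: [16, 13] -> [16] and [13]
  Merge: [16] + [13] -> [13, 16]
  Split: [1, 10] -> [1] and [10]
  Merge: [1] + [10] -> [1, 10]
Merge: [13, 16] + [1, 10] -> [1, 10, 13, 16]

Final sorted array: [1, 10, 13, 16]

The merge sort proceeds by recursively splitting the array and merging sorted halves.
After all merges, the sorted array is [1, 10, 13, 16].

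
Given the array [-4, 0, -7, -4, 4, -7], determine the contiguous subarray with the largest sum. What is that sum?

Using Kadane's algorithm on [-4, 0, -7, -4, 4, -7]:

Scanning through the array:
Position 1 (value 0): max_ending_here = 0, max_so_far = 0
Position 2 (value -7): max_ending_here = -7, max_so_far = 0
Position 3 (value -4): max_ending_here = -4, max_so_far = 0
Position 4 (value 4): max_ending_here = 4, max_so_far = 4
Position 5 (value -7): max_ending_here = -3, max_so_far = 4

Maximum subarray: [4]
Maximum sum: 4

The maximum subarray is [4] with sum 4. This subarray runs from index 4 to index 4.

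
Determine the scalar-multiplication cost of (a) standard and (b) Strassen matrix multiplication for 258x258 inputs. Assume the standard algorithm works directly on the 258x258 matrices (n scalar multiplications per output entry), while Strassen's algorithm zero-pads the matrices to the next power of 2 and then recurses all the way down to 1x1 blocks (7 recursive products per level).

Matrix multiplication for 258x258 matrices:

Strassen's algorithm requires power-of-2 dimensions. Pad 258x258 to 512x512 (next power of 2).

Standard algorithm: 258^3 = 17173512 multiplications
Strassen's algorithm: 7^(log2(512)) = 7^9 = 40353607 multiplications
Difference: 17173512 - 40353607 = -23180095 (Strassen uses MORE here due to padding overhead — for small or just-over-power-of-2 n, padding can outweigh the per-level savings)

Standard: 17173512 multiplications (258^3). Strassen: 40353607 multiplications (7^9, after padding to 512x512). Strassen reduces 8 recursive multiplications to 7 at each level.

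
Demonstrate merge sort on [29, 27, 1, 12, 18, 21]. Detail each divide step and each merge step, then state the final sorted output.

Merge sort trace:

Split: [29, 27, 1, 12, 18, 21] -> [29, 27, 1] and [12, 18, 21]
  Split: [29, 27, 1] -> [29] and [27, 1]
    Split: [27, 1] -> [27] and [1]
    Merge: [27] + [1] -> [1, 27]
  Merge: [29] + [1, 27] -> [1, 27, 29]
  Split: [12, 18, 21] -> [12] and [18, 21]
    Split: [18, 21] -> [18] and [21]
    Merge: [18] + [21] -> [18, 21]
  Merge: [12] + [18, 21] -> [12, 18, 21]
Merge: [1, 27, 29] + [12, 18, 21] -> [1, 12, 18, 21, 27, 29]

Final sorted array: [1, 12, 18, 21, 27, 29]

The merge sort proceeds by recursively splitting the array and merging sorted halves.
After all merges, the sorted array is [1, 12, 18, 21, 27, 29].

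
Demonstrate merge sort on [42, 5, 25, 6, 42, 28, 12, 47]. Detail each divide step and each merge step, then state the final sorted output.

Merge sort trace:

Split: [42, 5, 25, 6, 42, 28, 12, 47] -> [42, 5, 25, 6] and [42, 28, 12, 47]
  Split: [42, 5, 25, 6] -> [42, 5] and [25, 6]
    Split: [42, 5] -> [42] and [5]
    Merge: [42] + [5] -> [5, 42]
    Split: [25, 6] -> [25] and [6]
    Merge: [25] + [6] -> [6, 25]
  Merge: [5, 42] + [6, 25] -> [5, 6, 25, 42]
  Split: [42, 28, 12, 47] -> [42, 28] and [12, 47]
    Split: [42, 28] -> [42] and [28]
    Merge: [42] + [28] -> [28, 42]
    Split: [12, 47] -> [12] and [47]
    Merge: [12] + [47] -> [12, 47]
  Merge: [28, 42] + [12, 47] -> [12, 28, 42, 47]
Merge: [5, 6, 25, 42] + [12, 28, 42, 47] -> [5, 6, 12, 25, 28, 42, 42, 47]

Final sorted array: [5, 6, 12, 25, 28, 42, 42, 47]

The merge sort proceeds by recursively splitting the array and merging sorted halves.
After all merges, the sorted array is [5, 6, 12, 25, 28, 42, 42, 47].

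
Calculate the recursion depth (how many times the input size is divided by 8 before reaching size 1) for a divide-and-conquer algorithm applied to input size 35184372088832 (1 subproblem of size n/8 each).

For divide and conquer with division factor 8:

Problem sizes at each level:
Level 0: 35184372088832
Level 1: 4398046511104
Level 2: 549755813888
Level 3: 68719476736
Level 4: 8589934592
Level 5: 1073741824
Level 6: 134217728
Level 7: 16777216
Level 8: 2097152
Level 9: 262144
Level 10: 32768
Level 11: 4096
Level 12: 512
Level 13: 64
Level 14: 8
Level 15: 1

The root is level 0 and the size-1 base case is level 15 (the tree spans levels 0 through 15, i.e. 16 levels counting the root), so the depth is the number of divisions: log_8(35184372088832) = 15

The recursion tree depth is log_8(35184372088832) = 15. At each level, the problem size is divided by 8, so it takes 15 divisions to reduce to a base case of size 1. The algorithm makes 1 recursive call at each level.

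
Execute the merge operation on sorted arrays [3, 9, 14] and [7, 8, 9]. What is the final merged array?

Merging process:

Compare 3 vs 7: take 3 from left. Merged: [3]
Compare 9 vs 7: take 7 from right. Merged: [3, 7]
Compare 9 vs 8: take 8 from right. Merged: [3, 7, 8]
Compare 9 vs 9: take 9 from left. Merged: [3, 7, 8, 9]
Compare 14 vs 9: take 9 from right. Merged: [3, 7, 8, 9, 9]
Append remaining from left: [14]. Merged: [3, 7, 8, 9, 9, 14]

Final merged array: [3, 7, 8, 9, 9, 14]
Total comparisons: 5

The merged array is [3, 7, 8, 9, 9, 14], requiring 5 comparisons. The merge step runs in O(n) time where n is the total number of elements.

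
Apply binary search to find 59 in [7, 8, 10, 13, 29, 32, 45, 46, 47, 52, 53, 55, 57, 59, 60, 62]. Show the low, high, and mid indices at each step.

Binary search for 59 in [7, 8, 10, 13, 29, 32, 45, 46, 47, 52, 53, 55, 57, 59, 60, 62]:

lo=0, hi=15, mid=7, arr[mid]=46 -> 46 < 59, search right half
lo=8, hi=15, mid=11, arr[mid]=55 -> 55 < 59, search right half
lo=12, hi=15, mid=13, arr[mid]=59 -> Found target at index 13!

Binary search finds 59 at index 13 after 3 comparisons. The search repeatedly halves the search space by comparing with the middle element.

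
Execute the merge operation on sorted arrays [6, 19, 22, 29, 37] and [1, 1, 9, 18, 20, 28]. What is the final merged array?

Merging process:

Compare 6 vs 1: take 1 from right. Merged: [1]
Compare 6 vs 1: take 1 from right. Merged: [1, 1]
Compare 6 vs 9: take 6 from left. Merged: [1, 1, 6]
Compare 19 vs 9: take 9 from right. Merged: [1, 1, 6, 9]
Compare 19 vs 18: take 18 from right. Merged: [1, 1, 6, 9, 18]
Compare 19 vs 20: take 19 from left. Merged: [1, 1, 6, 9, 18, 19]
Compare 22 vs 20: take 20 from right. Merged: [1, 1, 6, 9, 18, 19, 20]
Compare 22 vs 28: take 22 from left. Merged: [1, 1, 6, 9, 18, 19, 20, 22]
Compare 29 vs 28: take 28 from right. Merged: [1, 1, 6, 9, 18, 19, 20, 22, 28]
Append remaining from left: [29, 37]. Merged: [1, 1, 6, 9, 18, 19, 20, 22, 28, 29, 37]

Final merged array: [1, 1, 6, 9, 18, 19, 20, 22, 28, 29, 37]
Total comparisons: 9

The merged array is [1, 1, 6, 9, 18, 19, 20, 22, 28, 29, 37], requiring 9 comparisons. The merge step runs in O(n) time where n is the total number of elements.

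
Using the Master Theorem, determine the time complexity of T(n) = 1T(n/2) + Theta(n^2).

Master Theorem for T(n) = 1T(n/2) + O(n^2):

a = 1, b = 2, c = 2
log_b(a) = log_2(1) = 0.0000

Case 3: c = 2 > log_2(1) = 0.0000
T(n) = O(n^2) = O(n^2)

For T(n) = 1T(n/2) + O(n^2): log_2(1) = 0.0000. This is Case 3 of the Master Theorem (c > log_b(a), work dominated by root), giving O(n^2).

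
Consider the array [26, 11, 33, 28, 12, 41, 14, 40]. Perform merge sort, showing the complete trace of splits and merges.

Merge sort trace:

Split: [26, 11, 33, 28, 12, 41, 14, 40] -> [26, 11, 33, 28] and [12, 41, 14, 40]
  Split: [26, 11, 33, 28] -> [26, 11] and [33, 28]
    Split: [26, 11] -> [26] and [11]
    Merge: [26] + [11] -> [11, 26]
    Split: [33, 28] -> [33] and [28]
    Merge: [33] + [28] -> [28, 33]
  Merge: [11, 26] + [28, 33] -> [11, 26, 28, 33]
  Split: [12, 41, 14, 40] -> [12, 41] and [14, 40]
    Split: [12, 41] -> [12] and [41]
    Merge: [12] + [41] -> [12, 41]
    Split: [14, 40] -> [14] and [40]
    Merge: [14] + [40] -> [14, 40]
  Merge: [12, 41] + [14, 40] -> [12, 14, 40, 41]
Merge: [11, 26, 28, 33] + [12, 14, 40, 41] -> [11, 12, 14, 26, 28, 33, 40, 41]

Final sorted array: [11, 12, 14, 26, 28, 33, 40, 41]

The merge sort proceeds by recursively splitting the array and merging sorted halves.
After all merges, the sorted array is [11, 12, 14, 26, 28, 33, 40, 41].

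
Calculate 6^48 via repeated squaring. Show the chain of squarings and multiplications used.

Computing 6^48 by squaring (build up from 6^1; each line after the first costs one multiplication):

6^1 = 6
6^2 = (6^1)^2 = 6^2 = 36
6^3 = 6 * 6^2 = 6 * 36 = 216
6^6 = (6^3)^2 = 216^2 = 46656
6^12 = (6^6)^2 = 46656^2 = 2176782336
6^24 = (6^12)^2 = 2176782336^2 = 4738381338321616896
6^48 = (6^24)^2 = 4738381338321616896^2 = 22452257707354557240087211123792674816

Result: 22452257707354557240087211123792674816
Multiplications needed: 6 (6 lines after 6^1)

6^48 = 22452257707354557240087211123792674816. Using exponentiation by squaring, this requires 6 multiplications. The key idea: if the exponent is even, square the half-power; if odd, multiply by the base once.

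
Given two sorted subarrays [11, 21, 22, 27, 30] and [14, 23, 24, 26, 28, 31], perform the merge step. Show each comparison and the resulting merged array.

Merging process:

Compare 11 vs 14: take 11 from left. Merged: [11]
Compare 21 vs 14: take 14 from right. Merged: [11, 14]
Compare 21 vs 23: take 21 from left. Merged: [11, 14, 21]
Compare 22 vs 23: take 22 from left. Merged: [11, 14, 21, 22]
Compare 27 vs 23: take 23 from right. Merged: [11, 14, 21, 22, 23]
Compare 27 vs 24: take 24 from right. Merged: [11, 14, 21, 22, 23, 24]
Compare 27 vs 26: take 26 from right. Merged: [11, 14, 21, 22, 23, 24, 26]
Compare 27 vs 28: take 27 from left. Merged: [11, 14, 21, 22, 23, 24, 26, 27]
Compare 30 vs 28: take 28 from right. Merged: [11, 14, 21, 22, 23, 24, 26, 27, 28]
Compare 30 vs 31: take 30 from left. Merged: [11, 14, 21, 22, 23, 24, 26, 27, 28, 30]
Append remaining from right: [31]. Merged: [11, 14, 21, 22, 23, 24, 26, 27, 28, 30, 31]

Final merged array: [11, 14, 21, 22, 23, 24, 26, 27, 28, 30, 31]
Total comparisons: 10

The merged array is [11, 14, 21, 22, 23, 24, 26, 27, 28, 30, 31], requiring 10 comparisons. The merge step runs in O(n) time where n is the total number of elements.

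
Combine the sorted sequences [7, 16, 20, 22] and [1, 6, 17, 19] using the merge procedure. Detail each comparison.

Merging process:

Compare 7 vs 1: take 1 from right. Merged: [1]
Compare 7 vs 6: take 6 from right. Merged: [1, 6]
Compare 7 vs 17: take 7 from left. Merged: [1, 6, 7]
Compare 16 vs 17: take 16 from left. Merged: [1, 6, 7, 16]
Compare 20 vs 17: take 17 from right. Merged: [1, 6, 7, 16, 17]
Compare 20 vs 19: take 19 from right. Merged: [1, 6, 7, 16, 17, 19]
Append remaining from left: [20, 22]. Merged: [1, 6, 7, 16, 17, 19, 20, 22]

Final merged array: [1, 6, 7, 16, 17, 19, 20, 22]
Total comparisons: 6

The merged array is [1, 6, 7, 16, 17, 19, 20, 22], requiring 6 comparisons. The merge step runs in O(n) time where n is the total number of elements.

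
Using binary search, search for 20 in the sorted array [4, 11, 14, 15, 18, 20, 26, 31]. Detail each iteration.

Binary search for 20 in [4, 11, 14, 15, 18, 20, 26, 31]:

lo=0, hi=7, mid=3, arr[mid]=15 -> 15 < 20, search right half
lo=4, hi=7, mid=5, arr[mid]=20 -> Found target at index 5!

Binary search finds 20 at index 5 after 2 comparisons. The search repeatedly halves the search space by comparing with the middle element.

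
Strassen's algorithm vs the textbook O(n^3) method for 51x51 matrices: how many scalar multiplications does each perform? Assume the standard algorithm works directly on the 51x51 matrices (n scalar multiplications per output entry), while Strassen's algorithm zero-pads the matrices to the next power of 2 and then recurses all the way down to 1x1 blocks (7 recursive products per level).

Matrix multiplication for 51x51 matrices:

Strassen's algorithm requires power-of-2 dimensions. Pad 51x51 to 64x64 (next power of 2).

Standard algorithm: 51^3 = 132651 multiplications
Strassen's algorithm: 7^(log2(64)) = 7^6 = 117649 multiplications
Savings: 132651 - 117649 = 15002 multiplications

Standard: 132651 multiplications (51^3). Strassen: 117649 multiplications (7^6, after padding to 64x64). Strassen reduces 8 recursive multiplications to 7 at each level.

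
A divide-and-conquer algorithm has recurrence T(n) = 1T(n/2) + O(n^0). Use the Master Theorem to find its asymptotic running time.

Master Theorem for T(n) = 1T(n/2) + O(n^0):

a = 1, b = 2, c = 0
log_b(a) = log_2(1) = 0.0000

Case 2: c = 0 = log_2(1) = 0.0000
T(n) = O(n^0 log n) = O(log n)

For T(n) = 1T(n/2) + O(n^0): log_2(1) = 0.0000. This is Case 2 of the Master Theorem (c = log_b(a), equal work at all levels), giving O(log n).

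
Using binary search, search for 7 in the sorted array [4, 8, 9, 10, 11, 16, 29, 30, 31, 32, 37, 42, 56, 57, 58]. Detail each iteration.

Binary search for 7 in [4, 8, 9, 10, 11, 16, 29, 30, 31, 32, 37, 42, 56, 57, 58]:

lo=0, hi=14, mid=7, arr[mid]=30 -> 30 > 7, search left half
lo=0, hi=6, mid=3, arr[mid]=10 -> 10 > 7, search left half
lo=0, hi=2, mid=1, arr[mid]=8 -> 8 > 7, search left half
lo=0, hi=0, mid=0, arr[mid]=4 -> 4 < 7, search right half
lo=1 > hi=0, target 7 not found

Binary search determines that 7 is not in the array after 4 comparisons. The search space was exhausted without finding the target.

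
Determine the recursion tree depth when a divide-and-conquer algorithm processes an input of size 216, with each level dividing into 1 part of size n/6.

For divide and conquer with division factor 6:

Problem sizes at each level:
Level 0: 216
Level 1: 36
Level 2: 6
Level 3: 1

The root is level 0 and the size-1 base case is level 3 (the tree spans levels 0 through 3, i.e. 4 levels counting the root), so the depth is the number of divisions: log_6(216) = 3

The recursion tree depth is log_6(216) = 3. At each level, the problem size is divided by 6, so it takes 3 divisions to reduce to a base case of size 1. The algorithm makes 1 recursive call at each level.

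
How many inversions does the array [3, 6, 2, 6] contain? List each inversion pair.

Finding inversions in [3, 6, 2, 6]:

(0, 2): arr[0]=3 > arr[2]=2
(1, 2): arr[1]=6 > arr[2]=2

Total inversions: 2

The array has 2 inversion(s): (0,2), (1,2). Each pair (i,j) satisfies i < j and arr[i] > arr[j].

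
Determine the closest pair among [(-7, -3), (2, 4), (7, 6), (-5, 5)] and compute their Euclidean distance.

Computing all pairwise distances among 4 points:

d((-7, -3), (2, 4)) = 11.4018
d((-7, -3), (7, 6)) = 16.6433
d((-7, -3), (-5, 5)) = 8.2462
d((2, 4), (7, 6)) = 5.3852 <-- minimum
d((2, 4), (-5, 5)) = 7.0711
d((7, 6), (-5, 5)) = 12.0416

Closest pair: (2, 4) and (7, 6) with distance 5.3852

The closest pair is (2, 4) and (7, 6) with Euclidean distance 5.3852. For 4 points, brute-force pairwise comparison is shown above. For large n, the divide-and-conquer algorithm (sort by x, recurse on halves, check the dividing strip) achieves O(n log n).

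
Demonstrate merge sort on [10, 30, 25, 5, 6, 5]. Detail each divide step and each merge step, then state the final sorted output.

Merge sort trace:

Split: [10, 30, 25, 5, 6, 5] -> [10, 30, 25] and [5, 6, 5]
  Split: [10, 30, 25] -> [10] and [30, 25]
    Split: [30, 25] -> [30] and [25]
    Merge: [30] + [25] -> [25, 30]
  Merge: [10] + [25, 30] -> [10, 25, 30]
  Split: [5, 6, 5] -> [5] and [6, 5]
    Split: [6, 5] -> [6] and [5]
    Merge: [6] + [5] -> [5, 6]
  Merge: [5] + [5, 6] -> [5, 5, 6]
Merge: [10, 25, 30] + [5, 5, 6] -> [5, 5, 6, 10, 25, 30]

Final sorted array: [5, 5, 6, 10, 25, 30]

The merge sort proceeds by recursively splitting the array and merging sorted halves.
After all merges, the sorted array is [5, 5, 6, 10, 25, 30].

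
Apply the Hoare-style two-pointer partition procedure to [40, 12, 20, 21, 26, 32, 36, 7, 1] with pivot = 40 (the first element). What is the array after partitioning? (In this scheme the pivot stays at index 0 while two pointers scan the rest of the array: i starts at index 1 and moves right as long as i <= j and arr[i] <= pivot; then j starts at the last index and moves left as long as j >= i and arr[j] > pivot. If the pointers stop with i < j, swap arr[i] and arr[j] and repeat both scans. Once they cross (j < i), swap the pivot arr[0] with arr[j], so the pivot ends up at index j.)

Hoare-style two-pointer partition with pivot = 40:

Initial array: [40, 12, 20, 21, 26, 32, 36, 7, 1]

Pointers start at i = 1, j = 8.
i ends at 9, j ends at 8: the pointers have crossed (j < i), so scanning stops.

Swap pivot arr[0] with arr[8] to place pivot at position 8: [1, 12, 20, 21, 26, 32, 36, 7, 40]
Pivot position: 8

After partitioning with pivot 40, the array becomes [1, 12, 20, 21, 26, 32, 36, 7, 40]. The pivot is placed at index 8. All elements to the left of the pivot are <= 40, and all elements to the right are > 40.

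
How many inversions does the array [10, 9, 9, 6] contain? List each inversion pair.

Finding inversions in [10, 9, 9, 6]:

(0, 1): arr[0]=10 > arr[1]=9
(0, 2): arr[0]=10 > arr[2]=9
(0, 3): arr[0]=10 > arr[3]=6
(1, 3): arr[1]=9 > arr[3]=6
(2, 3): arr[2]=9 > arr[3]=6

Total inversions: 5

The array has 5 inversion(s): (0,1), (0,2), (0,3), (1,3), (2,3). Each pair (i,j) satisfies i < j and arr[i] > arr[j].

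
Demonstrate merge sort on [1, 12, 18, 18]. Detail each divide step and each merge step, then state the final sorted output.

Merge sort trace:

Split: [1, 12, 18, 18] -> [1, 12] and [18, 18]
  Split: [1, 12] -> [1] and [12]
  Merge: [1] + [12] -> [1, 12]
  Split: [18, 18] -> [18] and [18]
  Merge: [18] + [18] -> [18, 18]
Merge: [1, 12] + [18, 18] -> [1, 12, 18, 18]

Final sorted array: [1, 12, 18, 18]

The merge sort proceeds by recursively splitting the array and merging sorted halves.
After all merges, the sorted array is [1, 12, 18, 18].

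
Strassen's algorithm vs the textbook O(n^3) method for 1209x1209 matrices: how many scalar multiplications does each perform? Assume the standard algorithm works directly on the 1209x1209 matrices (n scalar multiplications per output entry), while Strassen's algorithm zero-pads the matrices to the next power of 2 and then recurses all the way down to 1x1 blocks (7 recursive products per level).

Matrix multiplication for 1209x1209 matrices:

Strassen's algorithm requires power-of-2 dimensions. Pad 1209x1209 to 2048x2048 (next power of 2).

Standard algorithm: 1209^3 = 1767172329 multiplications
Strassen's algorithm: 7^(log2(2048)) = 7^11 = 1977326743 multiplications
Difference: 1767172329 - 1977326743 = -210154414 (Strassen uses MORE here due to padding overhead — for small or just-over-power-of-2 n, padding can outweigh the per-level savings)

Standard: 1767172329 multiplications (1209^3). Strassen: 1977326743 multiplications (7^11, after padding to 2048x2048). Strassen reduces 8 recursive multiplications to 7 at each level.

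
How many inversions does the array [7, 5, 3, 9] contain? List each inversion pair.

Finding inversions in [7, 5, 3, 9]:

(0, 1): arr[0]=7 > arr[1]=5
(0, 2): arr[0]=7 > arr[2]=3
(1, 2): arr[1]=5 > arr[2]=3

Total inversions: 3

The array has 3 inversion(s): (0,1), (0,2), (1,2). Each pair (i,j) satisfies i < j and arr[i] > arr[j].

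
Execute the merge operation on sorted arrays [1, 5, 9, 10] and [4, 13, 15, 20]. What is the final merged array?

Merging process:

Compare 1 vs 4: take 1 from left. Merged: [1]
Compare 5 vs 4: take 4 from right. Merged: [1, 4]
Compare 5 vs 13: take 5 from left. Merged: [1, 4, 5]
Compare 9 vs 13: take 9 from left. Merged: [1, 4, 5, 9]
Compare 10 vs 13: take 10 from left. Merged: [1, 4, 5, 9, 10]
Append remaining from right: [13, 15, 20]. Merged: [1, 4, 5, 9, 10, 13, 15, 20]

Final merged array: [1, 4, 5, 9, 10, 13, 15, 20]
Total comparisons: 5

The merged array is [1, 4, 5, 9, 10, 13, 15, 20], requiring 5 comparisons. The merge step runs in O(n) time where n is the total number of elements.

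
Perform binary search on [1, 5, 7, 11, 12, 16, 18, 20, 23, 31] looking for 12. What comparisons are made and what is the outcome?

Binary search for 12 in [1, 5, 7, 11, 12, 16, 18, 20, 23, 31]:

lo=0, hi=9, mid=4, arr[mid]=12 -> Found target at index 4!

Binary search finds 12 at index 4 after 1 comparisons. The search repeatedly halves the search space by comparing with the middle element.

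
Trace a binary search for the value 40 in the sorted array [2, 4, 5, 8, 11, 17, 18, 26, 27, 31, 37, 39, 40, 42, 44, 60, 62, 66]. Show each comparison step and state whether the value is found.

Binary search for 40 in [2, 4, 5, 8, 11, 17, 18, 26, 27, 31, 37, 39, 40, 42, 44, 60, 62, 66]:

lo=0, hi=17, mid=8, arr[mid]=27 -> 27 < 40, search right half
lo=9, hi=17, mid=13, arr[mid]=42 -> 42 > 40, search left half
lo=9, hi=12, mid=10, arr[mid]=37 -> 37 < 40, search right half
lo=11, hi=12, mid=11, arr[mid]=39 -> 39 < 40, search right half
lo=12, hi=12, mid=12, arr[mid]=40 -> Found target at index 12!

Binary search finds 40 at index 12 after 5 comparisons. The search repeatedly halves the search space by comparing with the middle element.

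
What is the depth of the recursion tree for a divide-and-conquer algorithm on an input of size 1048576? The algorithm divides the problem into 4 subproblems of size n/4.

For divide and conquer with division factor 4:

Problem sizes at each level:
Level 0: 1048576
Level 1: 262144
Level 2: 65536
Level 3: 16384
Level 4: 4096
Level 5: 1024
Level 6: 256
Level 7: 64
Level 8: 16
Level 9: 4
Level 10: 1

The root is level 0 and the size-1 base case is level 10 (the tree spans levels 0 through 10, i.e. 11 levels counting the root), so the depth is the number of divisions: log_4(1048576) = 10

The recursion tree depth is log_4(1048576) = 10. At each level, the problem size is divided by 4, so it takes 10 divisions to reduce to a base case of size 1. The algorithm makes 4 recursive calls at each level.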